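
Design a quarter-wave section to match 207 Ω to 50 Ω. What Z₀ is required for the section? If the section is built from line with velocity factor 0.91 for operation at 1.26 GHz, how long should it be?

Z_qwt = √(Z_0·R_L) = √(50 × 207) = √10350
λ = 0.91·c/f = 0.217 m, so l = λ/4 = 0.0542 m

Z_qwt ≈ 102 Ω; length ≈ 5.42 cm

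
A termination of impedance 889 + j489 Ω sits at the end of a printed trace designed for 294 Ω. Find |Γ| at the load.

|Γ| ≈ 0.602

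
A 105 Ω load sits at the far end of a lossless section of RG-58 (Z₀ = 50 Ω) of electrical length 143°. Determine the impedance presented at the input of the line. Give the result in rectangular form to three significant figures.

Z_in ≈ 47 + j36.7 Ω

tan(βl) = tan(143°) = -0.754
Z_in = Z_0·(Z_L + jZ_0·tanβl)/(Z_0 + jZ_L·tanβl)
     = 50·(105 − j37.7)/(50 − j79.1)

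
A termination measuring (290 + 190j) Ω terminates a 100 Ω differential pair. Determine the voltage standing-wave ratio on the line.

VSWR ≈ 4.25

Γ = (Z_L − Z_0)/(Z_L + Z_0) = (190 + j190)/(390 + j190)
|Γ| = 269/434 = 0.619
VSWR = (1 + |Γ|)/(1 − |Γ|) = 1.62/0.381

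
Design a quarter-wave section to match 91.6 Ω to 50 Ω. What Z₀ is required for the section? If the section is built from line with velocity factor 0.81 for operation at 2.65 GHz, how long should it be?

Z_qwt ≈ 67.7 Ω; length ≈ 2.29 cm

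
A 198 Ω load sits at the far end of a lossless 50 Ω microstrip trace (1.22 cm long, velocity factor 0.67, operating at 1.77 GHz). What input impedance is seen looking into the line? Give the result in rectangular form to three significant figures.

λ = v/f = 0.67·c / 1.77 GHz = 0.114 m
βl = 2π·l/λ = 2π × 0.107 = 38.7°
tan(βl) = tan(38.7°) = 0.8
Z_in = Z_0·(Z_L + jZ_0·tanβl)/(Z_0 + jZ_L·tanβl)
     = 50·(198 + j40)/(50 + j158)

Z_in ≈ 29.4 − j53.2 Ω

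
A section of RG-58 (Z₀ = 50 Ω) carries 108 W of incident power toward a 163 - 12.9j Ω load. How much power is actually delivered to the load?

|Γ| = |(113 − j12.9)/(213 − j12.9)| = 0.533
|Γ|² = 0.284
P_refl = |Γ|²·P_inc = 30.7 W, P_del = (1 − |Γ|²)·P_inc = 77.3 W

P_delivered ≈ 77.3 W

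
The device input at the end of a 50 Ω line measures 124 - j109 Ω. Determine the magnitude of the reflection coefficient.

Γ = (Z_L − Z_0)/(Z_L + Z_0) = (74 − j109)/(174 − j109)
|Γ| = 132/205

|Γ| ≈ 0.642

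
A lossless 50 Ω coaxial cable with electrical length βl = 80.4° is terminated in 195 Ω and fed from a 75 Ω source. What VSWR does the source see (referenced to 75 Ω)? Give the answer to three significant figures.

tan(βl) = 5.91
Z_in = Z_0·(Z_L + jZ_0·tanβl)/(Z_0 + jZ_L·tanβl) = 13.2 − j7.89 Ω
Γ_s = (Z_in − Z_s)/(Z_in + Z_s) = (-61.8 − j7.89)/(88.2 − j7.89), |Γ_s| = 0.704
VSWR = (1 + |Γ_s|)/(1 − |Γ_s|)

VSWR ≈ 5.76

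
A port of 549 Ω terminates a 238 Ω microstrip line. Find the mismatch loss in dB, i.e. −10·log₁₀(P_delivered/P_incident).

mismatch loss ≈ 0.737 dB

Γ = (549 − 238)/(549 + 238) = 0.395
|Γ|² = 0.156, so P_del/P_inc = 1 − |Γ|² = 0.844
ML = −10·log₁₀(1 − |Γ|²)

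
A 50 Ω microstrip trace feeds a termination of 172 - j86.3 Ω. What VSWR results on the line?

Γ = (Z_L − Z_0)/(Z_L + Z_0) = (122 − j86.3)/(222 − j86.3)
|Γ| = 149/238 = 0.627
VSWR = (1 + |Γ|)/(1 − |Γ|) = 1.63/0.373

VSWR ≈ 4.37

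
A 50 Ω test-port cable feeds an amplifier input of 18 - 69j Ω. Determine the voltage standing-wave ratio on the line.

Γ = (Z_L − Z_0)/(Z_L + Z_0) = (-32 − j69)/(68 − j69)
|Γ| = 76.1/96.9 = 0.785
VSWR = (1 + |Γ|)/(1 − |Γ|) = 1.79/0.215

VSWR ≈ 8.31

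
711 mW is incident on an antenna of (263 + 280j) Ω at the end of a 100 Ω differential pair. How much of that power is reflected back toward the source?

P_reflected ≈ 355 mW

|Γ| = |(163 + j280)/(363 + j280)| = 0.707
|Γ|² = 0.499
P_refl = |Γ|²·P_inc = 355 mW, P_del = (1 − |Γ|²)·P_inc = 356 mW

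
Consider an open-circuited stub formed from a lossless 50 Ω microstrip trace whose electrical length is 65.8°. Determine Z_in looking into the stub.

Z_in ≈ −j22.5 Ω

tan(βl) = 2.23
For an open-circuited stub, Z_in = −jZ_0·cot(βl) = −jZ_0/tan(βl)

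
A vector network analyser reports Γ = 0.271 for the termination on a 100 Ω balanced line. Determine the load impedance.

Z_L = Z_0·(1 + Γ)/(1 − Γ) = 100·(1.27)/(0.729)

Z_L ≈ 174 Ω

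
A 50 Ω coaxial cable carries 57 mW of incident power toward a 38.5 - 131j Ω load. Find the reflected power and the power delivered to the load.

P_reflected ≈ 39.4 mW; P_delivered ≈ 17.6 mW

|Γ| = |(-11.5 − j131)/(88.5 − j131)| = 0.832
|Γ|² = 0.692
P_refl = |Γ|²·P_inc = 39.4 mW, P_del = (1 − |Γ|²)·P_inc = 17.6 mW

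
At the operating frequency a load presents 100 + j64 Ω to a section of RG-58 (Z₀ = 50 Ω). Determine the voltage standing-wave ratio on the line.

VSWR ≈ 2.98

Γ = (Z_L − Z_0)/(Z_L + Z_0) = (50 + j64)/(150 + j64)
|Γ| = 81.2/163 = 0.498
VSWR = (1 + |Γ|)/(1 − |Γ|) = 1.5/0.502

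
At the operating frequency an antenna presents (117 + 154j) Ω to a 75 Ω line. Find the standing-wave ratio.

Γ = (Z_L − Z_0)/(Z_L + Z_0) = (42 + j154)/(192 + j154)
|Γ| = 160/246 = 0.649
VSWR = (1 + |Γ|)/(1 − |Γ|) = 1.65/0.351

VSWR ≈ 4.69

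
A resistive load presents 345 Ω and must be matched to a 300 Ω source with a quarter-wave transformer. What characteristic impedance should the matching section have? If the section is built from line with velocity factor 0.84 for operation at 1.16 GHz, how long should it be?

Z_qwt ≈ 322 Ω; length ≈ 5.43 cm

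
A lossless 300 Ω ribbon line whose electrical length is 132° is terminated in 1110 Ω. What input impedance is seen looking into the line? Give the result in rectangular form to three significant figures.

Z_in ≈ 139 + j236 Ω

tan(βl) = tan(132°) = -1.11
Z_in = Z_0·(Z_L + jZ_0·tanβl)/(Z_0 + jZ_L·tanβl)
     = 300·(1110 − j333)/(300 − j1230)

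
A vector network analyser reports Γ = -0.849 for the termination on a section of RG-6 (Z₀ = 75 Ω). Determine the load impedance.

Z_L ≈ 6.12 Ω

Z_L = Z_0·(1 + Γ)/(1 − Γ) = 75·(0.151)/(1.85)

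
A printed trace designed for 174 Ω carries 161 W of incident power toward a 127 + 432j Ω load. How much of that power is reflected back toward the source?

P_reflected ≈ 110 W

|Γ| = |(-47 + j432)/(301 + j432)| = 0.825
|Γ|² = 0.681
P_refl = |Γ|²·P_inc = 110 W, P_del = (1 − |Γ|²)·P_inc = 51.3 W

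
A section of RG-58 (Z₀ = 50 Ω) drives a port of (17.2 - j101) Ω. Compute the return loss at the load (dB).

RL ≈ 1.16 dB

Γ = (-32.8 − j101)/(67.2 − j101), |Γ| = 0.875
RL = −20·log₁₀|Γ| = −20·log₁₀(0.875)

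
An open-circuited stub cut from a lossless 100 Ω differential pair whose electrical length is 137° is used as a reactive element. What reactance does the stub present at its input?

X_in ≈ 107 Ω (inductive)

tan(βl) = -0.933
For an open-circuited stub, Z_in = −jZ_0·cot(βl) = −jZ_0/tan(βl)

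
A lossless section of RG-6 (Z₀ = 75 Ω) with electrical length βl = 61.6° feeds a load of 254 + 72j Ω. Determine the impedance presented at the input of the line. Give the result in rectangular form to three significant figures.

tan(βl) = tan(61.6°) = 1.85
Z_in = Z_0·(Z_L + jZ_0·tanβl)/(Z_0 + jZ_L·tanβl)
     = 75·(254 + j211)/(-58.2 + j470)

Z_in ≈ 28.2 − j44 Ω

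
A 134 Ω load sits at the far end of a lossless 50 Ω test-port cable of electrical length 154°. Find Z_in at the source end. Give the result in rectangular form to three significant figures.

Z_in ≈ 61.2 + j55.7 Ω

tan(βl) = tan(154°) = -0.488
Z_in = Z_0·(Z_L + jZ_0·tanβl)/(Z_0 + jZ_L·tanβl)
     = 50·(134 − j24.4)/(50 − j65.4)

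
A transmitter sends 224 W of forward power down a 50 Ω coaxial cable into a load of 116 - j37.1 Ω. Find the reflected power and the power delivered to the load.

|Γ| = |(66 − j37.1)/(166 − j37.1)| = 0.445
|Γ|² = 0.198
P_refl = |Γ|²·P_inc = 44.4 W, P_del = (1 − |Γ|²)·P_inc = 180 W

P_reflected ≈ 44.4 W; P_delivered ≈ 180 W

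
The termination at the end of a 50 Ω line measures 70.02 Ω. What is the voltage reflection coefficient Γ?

Γ = (Z_L − Z_0)/(Z_L + Z_0) = (70.02 − 50)/(70.02 + 50) = 20.02/120

Γ = 0.167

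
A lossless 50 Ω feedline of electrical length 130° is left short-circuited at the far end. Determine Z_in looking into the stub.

tan(βl) = -1.19
For a short-circuited stub, Z_in = jZ_0·tan(βl)

Z_in ≈ −j59.6 Ω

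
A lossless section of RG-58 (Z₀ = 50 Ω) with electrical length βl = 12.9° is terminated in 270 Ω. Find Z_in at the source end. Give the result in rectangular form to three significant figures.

tan(βl) = tan(12.9°) = 0.229
Z_in = Z_0·(Z_L + jZ_0·tanβl)/(Z_0 + jZ_L·tanβl)
     = 50·(270 + j11.5)/(50 + j61.8)

Z_in ≈ 112 − j127 Ω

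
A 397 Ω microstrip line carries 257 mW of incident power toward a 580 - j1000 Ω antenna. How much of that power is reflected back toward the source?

|Γ| = |(183 − j1000)/(977 − j1000)| = 0.727
|Γ|² = 0.529
P_refl = |Γ|²·P_inc = 136 mW, P_del = (1 − |Γ|²)·P_inc = 121 mW

P_reflected ≈ 136 mW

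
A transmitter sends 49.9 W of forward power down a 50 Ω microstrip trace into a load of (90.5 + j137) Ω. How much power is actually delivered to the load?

|Γ| = |(40.5 + j137)/(140.5 + j137)| = 0.728
|Γ|² = 0.53
P_refl = |Γ|²·P_inc = 26.4 W, P_del = (1 − |Γ|²)·P_inc = 23.5 W

P_delivered ≈ 23.5 W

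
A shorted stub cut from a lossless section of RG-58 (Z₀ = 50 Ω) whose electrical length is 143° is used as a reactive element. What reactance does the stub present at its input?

tan(βl) = -0.754
For a shorted stub, Z_in = jZ_0·tan(βl)

X_in ≈ -37.7 Ω (capacitive)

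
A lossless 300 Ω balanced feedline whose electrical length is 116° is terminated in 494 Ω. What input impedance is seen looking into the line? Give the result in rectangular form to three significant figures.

tan(βl) = tan(116°) = -2.05
Z_in = Z_0·(Z_L + jZ_0·tanβl)/(Z_0 + jZ_L·tanβl)
     = 300·(494 − j615)/(300 − j1010)

Z_in ≈ 207 + j84.9 Ω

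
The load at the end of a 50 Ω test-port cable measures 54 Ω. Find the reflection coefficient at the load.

Γ = (Z_L − Z_0)/(Z_L + Z_0) = (54 − 50)/(54 + 50) = 4/104

Γ = 0.0385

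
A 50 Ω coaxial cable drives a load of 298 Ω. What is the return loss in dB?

RL ≈ 2.94 dB

Γ = (298 − 50)/(298 + 50) = 0.713
RL = −20·log₁₀|Γ| = −20·log₁₀(0.713)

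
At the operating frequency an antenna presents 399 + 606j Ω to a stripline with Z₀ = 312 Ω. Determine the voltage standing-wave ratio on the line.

Γ = (Z_L − Z_0)/(Z_L + Z_0) = (87 + j606)/(711 + j606)
|Γ| = 612/934 = 0.655
VSWR = (1 + |Γ|)/(1 − |Γ|) = 1.66/0.345

VSWR ≈ 4.8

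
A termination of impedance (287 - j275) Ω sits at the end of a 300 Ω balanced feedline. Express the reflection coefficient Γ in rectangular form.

Γ = (Z_L − Z_0)/(Z_L + Z_0) = (-13 − j275)/(587 − j275)

Γ ≈ 0.162 − j0.393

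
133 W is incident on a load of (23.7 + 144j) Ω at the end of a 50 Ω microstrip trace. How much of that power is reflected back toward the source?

P_reflected ≈ 109 W

|Γ| = |(-26.3 + j144)/(73.7 + j144)| = 0.905
|Γ|² = 0.819
P_refl = |Γ|²·P_inc = 109 W, P_del = (1 − |Γ|²)·P_inc = 24.1 W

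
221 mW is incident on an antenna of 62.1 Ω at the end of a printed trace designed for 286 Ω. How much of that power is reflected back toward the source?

Γ = (62.1 − 286)/(62.1 + 286) = -0.643
|Γ|² = 0.414
P_refl = |Γ|²·P_inc = 91.4 mW, P_del = (1 − |Γ|²)·P_inc = 130 mW

P_reflected ≈ 91.4 mW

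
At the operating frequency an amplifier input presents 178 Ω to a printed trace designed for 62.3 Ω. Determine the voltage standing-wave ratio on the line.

For a purely resistive load, VSWR = R_L/Z_0 or Z_0/R_L (whichever > 1) = 178/62.3

VSWR ≈ 2.86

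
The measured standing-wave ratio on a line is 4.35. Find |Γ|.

|Γ| ≈ 0.626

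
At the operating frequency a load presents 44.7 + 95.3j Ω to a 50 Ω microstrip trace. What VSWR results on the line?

VSWR ≈ 5.91

Γ = (Z_L − Z_0)/(Z_L + Z_0) = (-5.3 + j95.3)/(94.7 + j95.3)
|Γ| = 95.4/134 = 0.71
VSWR = (1 + |Γ|)/(1 − |Γ|) = 1.71/0.29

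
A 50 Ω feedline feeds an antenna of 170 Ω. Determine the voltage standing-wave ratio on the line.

Γ = (170 − 50)/(170 + 50) = 0.545
VSWR = (1 + 0.545)/(1 − 0.545)

VSWR ≈ 3.4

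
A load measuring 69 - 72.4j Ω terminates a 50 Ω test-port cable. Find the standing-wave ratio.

Γ = (Z_L − Z_0)/(Z_L + Z_0) = (19 − j72.4)/(119 − j72.4)
|Γ| = 74.9/139 = 0.537
VSWR = (1 + |Γ|)/(1 − |Γ|) = 1.54/0.463

VSWR ≈ 3.32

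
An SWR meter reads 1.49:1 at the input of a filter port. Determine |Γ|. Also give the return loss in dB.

|Γ| ≈ 0.197; return loss ≈ 14.1 dB

|Γ| = (S − 1)/(S + 1) = (1.49 − 1)/(1.49 + 1) = 0.49/2.49
RL = −20·log₁₀|Γ| = −20·log₁₀(0.197)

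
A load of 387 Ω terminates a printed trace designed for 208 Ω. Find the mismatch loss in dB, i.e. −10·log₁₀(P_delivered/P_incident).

mismatch loss ≈ 0.412 dB

Γ = (387 − 208)/(387 + 208) = 0.301
|Γ|² = 0.0905, so P_del/P_inc = 1 − |Γ|² = 0.909
ML = −10·log₁₀(1 − |Γ|²)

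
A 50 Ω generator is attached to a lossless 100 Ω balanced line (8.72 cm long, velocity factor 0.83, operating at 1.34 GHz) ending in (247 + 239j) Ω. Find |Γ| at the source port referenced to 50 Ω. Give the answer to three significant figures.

λ = v/f = 0.83·c / 1.34 GHz = 0.186 m
βl = 2π·l/λ = 2π × 0.469 = 169°
tan(βl) = -0.196
Z_in = Z_0·(Z_L + jZ_0·tanβl)/(Z_0 + jZ_L·tanβl) = 107 + j185 Ω
Γ_s = (Z_in − Z_s)/(Z_in + Z_s) = (57.5 + j185)/(157 + j185), |Γ_s| = 0.797

|Γ| ≈ 0.797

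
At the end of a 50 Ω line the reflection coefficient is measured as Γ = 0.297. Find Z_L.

Z_L ≈ 92.2 Ω

Z_L = Z_0·(1 + Γ)/(1 − Γ) = 50·(1.3)/(0.703)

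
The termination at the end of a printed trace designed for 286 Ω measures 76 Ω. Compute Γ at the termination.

Γ = -0.58

Γ = (Z_L − Z_0)/(Z_L + Z_0) = (76 − 286)/(76 + 286) = -210/362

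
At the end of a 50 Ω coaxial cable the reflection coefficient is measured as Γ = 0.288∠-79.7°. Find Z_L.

Z_L = Z_0·(1 + Γ)/(1 − Γ) = 50·(1.05 − j0.283)/(0.949 + j0.283)

Z_L ≈ 46.8 − j28.9 Ω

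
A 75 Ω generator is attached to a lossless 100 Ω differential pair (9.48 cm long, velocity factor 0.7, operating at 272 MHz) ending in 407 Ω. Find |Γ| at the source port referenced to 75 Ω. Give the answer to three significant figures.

|Γ| ≈ 0.622

λ = v/f = 0.7·c / 272 MHz = 0.772 m
βl = 2π·l/λ = 2π × 0.123 = 44.2°
tan(βl) = 0.973
Z_in = Z_0·(Z_L + jZ_0·tanβl)/(Z_0 + jZ_L·tanβl) = 47.5 − j90.8 Ω
Γ_s = (Z_in − Z_s)/(Z_in + Z_s) = (-27.5 − j90.8)/(123 − j90.8), |Γ_s| = 0.622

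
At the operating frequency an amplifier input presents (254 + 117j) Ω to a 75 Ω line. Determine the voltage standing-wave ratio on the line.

Γ = (Z_L − Z_0)/(Z_L + Z_0) = (179 + j117)/(329 + j117)
|Γ| = 214/349 = 0.612
VSWR = (1 + |Γ|)/(1 − |Γ|) = 1.61/0.388

VSWR ≈ 4.16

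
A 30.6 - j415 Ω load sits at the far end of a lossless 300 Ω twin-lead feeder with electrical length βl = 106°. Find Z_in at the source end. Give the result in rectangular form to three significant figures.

Z_in ≈ 27.3 + j380 Ω

tan(βl) = tan(106°) = -3.49
Z_in = Z_0·(Z_L + jZ_0·tanβl)/(Z_0 + jZ_L·tanβl)
     = 300·(30.6 − j1460)/(-1150 − j107)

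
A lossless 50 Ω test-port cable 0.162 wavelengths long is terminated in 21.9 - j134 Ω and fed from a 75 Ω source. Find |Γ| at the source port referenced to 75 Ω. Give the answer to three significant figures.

|Γ| ≈ 0.931

βl = 2π × 0.162 = 58.3°
tan(βl) = 1.62
Z_in = Z_0·(Z_L + jZ_0·tanβl)/(Z_0 + jZ_L·tanβl) = 2.73 − j10.3 Ω
Γ_s = (Z_in − Z_s)/(Z_in + Z_s) = (-72.3 − j10.3)/(77.7 − j10.3), |Γ_s| = 0.931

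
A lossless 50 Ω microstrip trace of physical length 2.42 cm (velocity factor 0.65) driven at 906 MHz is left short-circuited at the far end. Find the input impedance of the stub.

Z_in ≈ +j42.7 Ω

λ = v/f = 0.65·c / 906 MHz = 0.215 m
βl = 2π·l/λ = 2π × 0.112 = 40.5°
tan(βl) = 0.853
For a short-circuited stub, Z_in = jZ_0·tan(βl)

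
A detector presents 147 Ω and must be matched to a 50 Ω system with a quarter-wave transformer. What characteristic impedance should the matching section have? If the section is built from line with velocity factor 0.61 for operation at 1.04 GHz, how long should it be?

Z_qwt ≈ 85.7 Ω; length ≈ 4.4 cm

Z_qwt = √(Z_0·R_L) = √(50 × 147) = √7350
λ = 0.61·c/f = 0.176 m, so l = λ/4 = 0.044 m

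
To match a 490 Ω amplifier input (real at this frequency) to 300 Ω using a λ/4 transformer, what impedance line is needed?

Z_qwt = √(Z_0·R_L) = √(300 × 490) = √147000

Z_qwt ≈ 383 Ω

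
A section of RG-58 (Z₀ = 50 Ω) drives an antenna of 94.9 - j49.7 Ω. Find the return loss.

RL ≈ 7.19 dB

Γ = (44.9 − j49.7)/(144.9 − j49.7), |Γ| = 0.437
RL = −20·log₁₀|Γ| = −20·log₁₀(0.437)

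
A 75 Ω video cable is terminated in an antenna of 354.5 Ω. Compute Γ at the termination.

Γ = 0.651

Γ = (Z_L − Z_0)/(Z_L + Z_0) = (354.5 − 75)/(354.5 + 75) = 279.5/429.5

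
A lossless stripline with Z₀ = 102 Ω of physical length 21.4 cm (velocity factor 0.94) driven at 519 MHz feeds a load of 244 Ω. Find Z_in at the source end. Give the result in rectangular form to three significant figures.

λ = v/f = 0.94·c / 519 MHz = 0.543 m
βl = 2π·l/λ = 2π × 0.394 = 142°
tan(βl) = tan(142°) = -0.787
Z_in = Z_0·(Z_L + jZ_0·tanβl)/(Z_0 + jZ_L·tanβl)
     = 102·(244 − j80.3)/(102 − j192)

Z_in ≈ 86.9 + j83.4 Ω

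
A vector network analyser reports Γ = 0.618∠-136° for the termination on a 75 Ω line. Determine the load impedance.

Z_L = Z_0·(1 + Γ)/(1 − Γ) = 75·(0.555 − j0.429)/(1.44 + j0.429)

Z_L ≈ 20.4 − j28.4 Ω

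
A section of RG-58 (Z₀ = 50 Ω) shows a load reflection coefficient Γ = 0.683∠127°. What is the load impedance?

Z_L = Z_0·(1 + Γ)/(1 − Γ) = 50·(0.589 + j0.545)/(1.41 − j0.545)

Z_L ≈ 11.7 + j23.8 Ω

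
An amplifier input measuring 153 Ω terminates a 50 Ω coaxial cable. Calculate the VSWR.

VSWR ≈ 3.06

Γ = (153 − 50)/(153 + 50) = 0.507
VSWR = (1 + 0.507)/(1 − 0.507)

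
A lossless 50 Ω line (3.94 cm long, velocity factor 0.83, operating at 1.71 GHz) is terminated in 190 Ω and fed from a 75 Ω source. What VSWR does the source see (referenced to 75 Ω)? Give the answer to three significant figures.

λ = v/f = 0.83·c / 1.71 GHz = 0.146 m
βl = 2π·l/λ = 2π × 0.271 = 97.4°
tan(βl) = -7.69
Z_in = Z_0·(Z_L + jZ_0·tanβl)/(Z_0 + jZ_L·tanβl) = 13.4 + j6.04 Ω
Γ_s = (Z_in − Z_s)/(Z_in + Z_s) = (-61.6 + j6.04)/(88.4 + j6.04), |Γ_s| = 0.699
VSWR = (1 + |Γ_s|)/(1 − |Γ_s|)

VSWR ≈ 5.65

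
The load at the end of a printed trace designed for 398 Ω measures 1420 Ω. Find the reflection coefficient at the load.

Γ = (Z_L − Z_0)/(Z_L + Z_0) = (1420 − 398)/(1420 + 398) = 1022/1818

Γ = 0.562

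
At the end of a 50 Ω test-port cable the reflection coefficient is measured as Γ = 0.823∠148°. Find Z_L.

Z_L = Z_0·(1 + Γ)/(1 − Γ) = 50·(0.302 + j0.436)/(1.7 − j0.436)

Z_L ≈ 5.25 + j14.2 Ω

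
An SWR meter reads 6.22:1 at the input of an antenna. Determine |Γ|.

|Γ| ≈ 0.723

|Γ| = (S − 1)/(S + 1) = (6.22 − 1)/(6.22 + 1) = 5.22/7.22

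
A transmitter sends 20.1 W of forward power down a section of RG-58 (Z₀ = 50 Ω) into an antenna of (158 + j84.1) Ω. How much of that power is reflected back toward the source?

P_reflected ≈ 7.48 W

|Γ| = |(108 + j84.1)/(208 + j84.1)| = 0.61
|Γ|² = 0.372
P_refl = |Γ|²·P_inc = 7.48 W, P_del = (1 − |Γ|²)·P_inc = 12.6 W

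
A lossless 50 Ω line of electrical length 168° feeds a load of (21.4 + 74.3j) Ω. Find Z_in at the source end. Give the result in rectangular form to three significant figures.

Z_in ≈ 12.9 + j49.3 Ω

tan(βl) = tan(168°) = -0.213
Z_in = Z_0·(Z_L + jZ_0·tanβl)/(Z_0 + jZ_L·tanβl)
     = 50·(21.4 + j63.7)/(65.8 − j4.55)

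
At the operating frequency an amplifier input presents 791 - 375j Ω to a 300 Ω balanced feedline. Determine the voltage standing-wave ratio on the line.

Γ = (Z_L − Z_0)/(Z_L + Z_0) = (491 − j375)/(1091 − j375)
|Γ| = 618/1150 = 0.536
VSWR = (1 + |Γ|)/(1 − |Γ|) = 1.54/0.464

VSWR ≈ 3.31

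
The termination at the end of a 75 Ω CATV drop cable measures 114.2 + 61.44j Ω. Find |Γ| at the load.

|Γ| ≈ 0.366

Γ = (Z_L − Z_0)/(Z_L + Z_0) = (39.2 + j61.44)/(189.2 + j61.44)
|Γ| = 72.9/199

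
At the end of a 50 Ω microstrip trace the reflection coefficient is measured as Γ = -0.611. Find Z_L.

Z_L ≈ 12.1 Ω

Z_L = Z_0·(1 + Γ)/(1 − Γ) = 50·(0.389)/(1.61)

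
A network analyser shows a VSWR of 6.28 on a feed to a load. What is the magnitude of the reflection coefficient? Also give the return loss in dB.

|Γ| = (S − 1)/(S + 1) = (6.28 − 1)/(6.28 + 1) = 5.28/7.28
RL = −20·log₁₀|Γ| = −20·log₁₀(0.725)

|Γ| ≈ 0.725; return loss ≈ 2.79 dB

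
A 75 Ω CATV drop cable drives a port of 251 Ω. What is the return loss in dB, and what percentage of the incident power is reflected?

RL ≈ 5.35 dB; 29.1% of incident power reflected

Γ = (251 − 75)/(251 + 75) = 0.54
RL = −20·log₁₀(0.54) = 5.35 dB
P_refl/P_inc = |Γ|² = 0.291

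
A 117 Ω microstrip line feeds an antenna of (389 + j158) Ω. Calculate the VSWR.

VSWR ≈ 3.92

Γ = (Z_L − Z_0)/(Z_L + Z_0) = (272 + j158)/(506 + j158)
|Γ| = 315/530 = 0.593
VSWR = (1 + |Γ|)/(1 − |Γ|) = 1.59/0.407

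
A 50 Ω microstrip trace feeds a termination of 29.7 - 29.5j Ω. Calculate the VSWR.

Γ = (Z_L − Z_0)/(Z_L + Z_0) = (-20.3 − j29.5)/(79.7 − j29.5)
|Γ| = 35.8/85 = 0.421
VSWR = (1 + |Γ|)/(1 − |Γ|) = 1.42/0.579

VSWR ≈ 2.46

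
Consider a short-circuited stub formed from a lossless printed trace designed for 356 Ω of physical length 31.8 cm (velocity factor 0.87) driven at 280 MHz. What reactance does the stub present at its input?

X_in ≈ -552 Ω (capacitive)

λ = v/f = 0.87·c / 280 MHz = 0.932 m
βl = 2π·l/λ = 2π × 0.341 = 123°
tan(βl) = -1.55
For a short-circuited stub, Z_in = jZ_0·tan(βl)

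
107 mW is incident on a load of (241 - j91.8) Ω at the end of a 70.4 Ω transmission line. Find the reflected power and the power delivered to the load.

P_reflected ≈ 38.1 mW; P_delivered ≈ 68.9 mW

|Γ| = |(170.6 − j91.8)/(311.4 − j91.8)| = 0.597
|Γ|² = 0.356
P_refl = |Γ|²·P_inc = 38.1 mW, P_del = (1 − |Γ|²)·P_inc = 68.9 mW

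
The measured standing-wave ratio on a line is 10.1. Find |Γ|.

|Γ| ≈ 0.82

|Γ| = (S − 1)/(S + 1) = (10.1 − 1)/(10.1 + 1) = 9.1/11.1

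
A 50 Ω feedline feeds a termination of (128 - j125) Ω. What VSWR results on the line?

Γ = (Z_L − Z_0)/(Z_L + Z_0) = (78 − j125)/(178 − j125)
|Γ| = 147/218 = 0.677
VSWR = (1 + |Γ|)/(1 − |Γ|) = 1.68/0.323

VSWR ≈ 5.2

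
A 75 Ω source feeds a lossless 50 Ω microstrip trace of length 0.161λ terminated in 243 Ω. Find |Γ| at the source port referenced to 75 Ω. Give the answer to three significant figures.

βl = 2π × 0.161 = 58°
tan(βl) = 1.6
Z_in = Z_0·(Z_L + jZ_0·tanβl)/(Z_0 + jZ_L·tanβl) = 14.1 − j29.5 Ω
Γ_s = (Z_in − Z_s)/(Z_in + Z_s) = (-60.9 − j29.5)/(89.1 − j29.5), |Γ_s| = 0.721

|Γ| ≈ 0.721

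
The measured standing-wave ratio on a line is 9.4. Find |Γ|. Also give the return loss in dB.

|Γ| = (S − 1)/(S + 1) = (9.4 − 1)/(9.4 + 1) = 8.4/10.4
RL = −20·log₁₀|Γ| = −20·log₁₀(0.808)

|Γ| ≈ 0.808; return loss ≈ 1.86 dB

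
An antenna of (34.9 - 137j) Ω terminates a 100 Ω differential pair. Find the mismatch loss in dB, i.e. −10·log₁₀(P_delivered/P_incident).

Γ = (-65.1 − j137)/(134.9 − j137), |Γ| = 0.789
|Γ|² = 0.622, so P_del/P_inc = 1 − |Γ|² = 0.378
ML = −10·log₁₀(1 − |Γ|²)

mismatch loss ≈ 4.23 dB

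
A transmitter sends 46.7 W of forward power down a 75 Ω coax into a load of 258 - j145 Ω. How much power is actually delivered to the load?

|Γ| = |(183 − j145)/(333 − j145)| = 0.643
|Γ|² = 0.413
P_refl = |Γ|²·P_inc = 19.3 W, P_del = (1 − |Γ|²)·P_inc = 27.4 W

P_delivered ≈ 27.4 W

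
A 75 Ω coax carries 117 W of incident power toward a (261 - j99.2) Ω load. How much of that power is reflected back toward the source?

P_reflected ≈ 42.4 W

|Γ| = |(186 − j99.2)/(336 − j99.2)| = 0.602
|Γ|² = 0.362
P_refl = |Γ|²·P_inc = 42.4 W, P_del = (1 − |Γ|²)·P_inc = 74.6 W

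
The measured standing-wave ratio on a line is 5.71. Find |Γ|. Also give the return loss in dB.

|Γ| ≈ 0.702; return loss ≈ 3.07 dB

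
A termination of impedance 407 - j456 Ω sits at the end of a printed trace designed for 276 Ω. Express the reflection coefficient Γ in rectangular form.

Γ = (Z_L − Z_0)/(Z_L + Z_0) = (131 − j456)/(683 − j456)

Γ ≈ 0.441 − j0.373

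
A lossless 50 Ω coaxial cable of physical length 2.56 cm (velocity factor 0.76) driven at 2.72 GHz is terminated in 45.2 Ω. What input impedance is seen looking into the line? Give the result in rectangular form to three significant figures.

λ = v/f = 0.76·c / 2.72 GHz = 0.0838 m
βl = 2π·l/λ = 2π × 0.305 = 110°
tan(βl) = tan(110°) = -2.76
Z_in = Z_0·(Z_L + jZ_0·tanβl)/(Z_0 + jZ_L·tanβl)
     = 50·(45.2 − j138)/(50 − j125)

Z_in ≈ 53.9 − j3.5 Ω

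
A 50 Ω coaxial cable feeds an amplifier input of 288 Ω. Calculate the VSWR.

VSWR ≈ 5.76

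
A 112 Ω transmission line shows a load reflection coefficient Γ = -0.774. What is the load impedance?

Z_L ≈ 14.3 Ω

Z_L = Z_0·(1 + Γ)/(1 − Γ) = 112·(0.226)/(1.77)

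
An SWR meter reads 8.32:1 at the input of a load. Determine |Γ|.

|Γ| ≈ 0.785

|Γ| = (S − 1)/(S + 1) = (8.32 − 1)/(8.32 + 1) = 7.32/9.32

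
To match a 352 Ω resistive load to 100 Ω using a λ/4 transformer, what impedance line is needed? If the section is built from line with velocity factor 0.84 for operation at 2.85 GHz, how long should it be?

Z_qwt = √(Z_0·R_L) = √(100 × 352) = √35200
λ = 0.84·c/f = 0.0884 m, so l = λ/4 = 0.0221 m

Z_qwt ≈ 188 Ω; length ≈ 2.21 cm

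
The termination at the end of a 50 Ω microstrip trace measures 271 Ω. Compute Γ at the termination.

Γ = 0.688

Γ = (Z_L − Z_0)/(Z_L + Z_0) = (271 − 50)/(271 + 50) = 221/321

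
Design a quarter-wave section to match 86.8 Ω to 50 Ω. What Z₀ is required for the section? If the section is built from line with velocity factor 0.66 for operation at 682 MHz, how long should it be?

Z_qwt ≈ 65.9 Ω; length ≈ 7.26 cm

Z_qwt = √(Z_0·R_L) = √(50 × 86.8) = √4340
λ = 0.66·c/f = 0.29 m, so l = λ/4 = 0.0726 m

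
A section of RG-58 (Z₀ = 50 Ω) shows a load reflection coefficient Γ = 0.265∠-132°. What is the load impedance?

Z_L ≈ 32.6 − j13.8 Ω

Z_L = Z_0·(1 + Γ)/(1 − Γ) = 50·(0.823 − j0.197)/(1.18 + j0.197)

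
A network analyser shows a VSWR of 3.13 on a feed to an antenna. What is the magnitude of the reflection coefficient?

|Γ| = (S − 1)/(S + 1) = (3.13 − 1)/(3.13 + 1) = 2.13/4.13

|Γ| ≈ 0.516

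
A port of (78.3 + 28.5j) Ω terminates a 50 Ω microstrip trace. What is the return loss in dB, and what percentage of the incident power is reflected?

RL ≈ 10.3 dB; 9.34% of incident power reflected

Γ = (28.3 + j28.5)/(128.3 + j28.5), |Γ| = 0.306
RL = −20·log₁₀(0.306) = 10.3 dB
P_refl/P_inc = |Γ|² = 0.0934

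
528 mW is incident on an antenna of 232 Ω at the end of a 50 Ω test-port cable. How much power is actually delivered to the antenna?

P_delivered ≈ 308 mW

Γ = (232 − 50)/(232 + 50) = 0.645
|Γ|² = 0.417
P_refl = |Γ|²·P_inc = 220 mW, P_del = (1 − |Γ|²)·P_inc = 308 mW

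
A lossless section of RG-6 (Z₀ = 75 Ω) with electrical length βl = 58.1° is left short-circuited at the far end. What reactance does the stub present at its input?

X_in ≈ 120 Ω (inductive)

tan(βl) = 1.61
For a short-circuited stub, Z_in = jZ_0·tan(βl)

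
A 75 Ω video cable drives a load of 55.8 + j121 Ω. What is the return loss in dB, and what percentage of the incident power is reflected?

Γ = (-19.2 + j121)/(130.8 + j121), |Γ| = 0.688
RL = −20·log₁₀(0.688) = 3.25 dB
P_refl/P_inc = |Γ|² = 0.473

RL ≈ 3.25 dB; 47.3% of incident power reflected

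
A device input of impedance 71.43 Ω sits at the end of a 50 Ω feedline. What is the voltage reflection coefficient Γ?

Γ = 0.176

Γ = (Z_L − Z_0)/(Z_L + Z_0) = (71.43 − 50)/(71.43 + 50) = 21.43/121.4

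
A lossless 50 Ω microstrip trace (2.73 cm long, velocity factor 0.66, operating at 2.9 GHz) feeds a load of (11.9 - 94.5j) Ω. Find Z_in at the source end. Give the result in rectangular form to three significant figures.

Z_in ≈ 106 + j299 Ω

λ = v/f = 0.66·c / 2.9 GHz = 0.0683 m
βl = 2π·l/λ = 2π × 0.4 = 144°
tan(βl) = tan(144°) = -0.728
Z_in = Z_0·(Z_L + jZ_0·tanβl)/(Z_0 + jZ_L·tanβl)
     = 50·(11.9 − j131)/(-18.8 − j8.66)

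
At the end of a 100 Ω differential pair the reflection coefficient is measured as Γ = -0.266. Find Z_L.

Z_L ≈ 58 Ω

Z_L = Z_0·(1 + Γ)/(1 − Γ) = 100·(0.734)/(1.27)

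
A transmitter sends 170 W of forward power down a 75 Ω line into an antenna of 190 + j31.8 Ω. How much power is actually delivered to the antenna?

P_delivered ≈ 136 W

|Γ| = |(115 + j31.8)/(265 + j31.8)| = 0.447
|Γ|² = 0.2
P_refl = |Γ|²·P_inc = 34 W, P_del = (1 − |Γ|²)·P_inc = 136 W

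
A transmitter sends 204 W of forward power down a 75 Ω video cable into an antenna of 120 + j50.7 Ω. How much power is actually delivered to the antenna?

P_delivered ≈ 181 W

|Γ| = |(45 + j50.7)/(195 + j50.7)| = 0.336
|Γ|² = 0.113
P_refl = |Γ|²·P_inc = 23.1 W, P_del = (1 − |Γ|²)·P_inc = 181 W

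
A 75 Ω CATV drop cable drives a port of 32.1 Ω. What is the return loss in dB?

RL ≈ 7.95 dB

Γ = (32.1 − 75)/(32.1 + 75) = -0.401
RL = −20·log₁₀|Γ| = −20·log₁₀(0.401)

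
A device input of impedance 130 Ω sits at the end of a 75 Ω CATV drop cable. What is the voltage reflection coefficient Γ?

Γ = (Z_L − Z_0)/(Z_L + Z_0) = (130 − 75)/(130 + 75) = 55/205

Γ = 0.268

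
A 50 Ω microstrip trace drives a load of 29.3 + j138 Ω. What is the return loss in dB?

Γ = (-20.7 + j138)/(79.3 + j138), |Γ| = 0.877
RL = −20·log₁₀|Γ| = −20·log₁₀(0.877)

RL ≈ 1.14 dB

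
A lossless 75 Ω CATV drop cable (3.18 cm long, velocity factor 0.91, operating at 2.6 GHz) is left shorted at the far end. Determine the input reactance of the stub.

λ = v/f = 0.91·c / 2.6 GHz = 0.105 m
βl = 2π·l/λ = 2π × 0.303 = 109°
tan(βl) = -2.9
For a shorted stub, Z_in = jZ_0·tan(βl)

X_in ≈ -217 Ω (capacitive)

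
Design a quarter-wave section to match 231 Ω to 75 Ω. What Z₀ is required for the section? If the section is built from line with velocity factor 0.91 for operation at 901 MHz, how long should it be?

Z_qwt = √(Z_0·R_L) = √(75 × 231) = √17320
λ = 0.91·c/f = 0.303 m, so l = λ/4 = 0.0757 m

Z_qwt ≈ 132 Ω; length ≈ 7.57 cm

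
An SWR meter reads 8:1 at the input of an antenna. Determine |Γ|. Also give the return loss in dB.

|Γ| = (S − 1)/(S + 1) = (8 − 1)/(8 + 1) = 7/9
RL = −20·log₁₀|Γ| = −20·log₁₀(0.778)

|Γ| ≈ 0.778; return loss ≈ 2.18 dB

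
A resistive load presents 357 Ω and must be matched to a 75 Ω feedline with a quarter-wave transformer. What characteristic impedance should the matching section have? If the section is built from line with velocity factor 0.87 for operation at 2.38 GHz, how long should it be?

Z_qwt ≈ 164 Ω; length ≈ 2.74 cm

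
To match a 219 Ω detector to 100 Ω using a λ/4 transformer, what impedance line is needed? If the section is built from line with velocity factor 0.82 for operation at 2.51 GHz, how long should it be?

Z_qwt ≈ 148 Ω; length ≈ 2.45 cm

Z_qwt = √(Z_0·R_L) = √(100 × 219) = √21900
λ = 0.82·c/f = 0.098 m, so l = λ/4 = 0.0245 m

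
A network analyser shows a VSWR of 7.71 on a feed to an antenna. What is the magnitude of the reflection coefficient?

|Γ| ≈ 0.77

|Γ| = (S − 1)/(S + 1) = (7.71 − 1)/(7.71 + 1) = 6.71/8.71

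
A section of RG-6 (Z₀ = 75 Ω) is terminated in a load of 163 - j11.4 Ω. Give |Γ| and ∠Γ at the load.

Γ ≈ 0.372 ∠ -4.64°

Γ = (Z_L − Z_0)/(Z_L + Z_0) = (88 − j11.4)/(238 − j11.4)
|Γ| = 88.7/238 = 0.372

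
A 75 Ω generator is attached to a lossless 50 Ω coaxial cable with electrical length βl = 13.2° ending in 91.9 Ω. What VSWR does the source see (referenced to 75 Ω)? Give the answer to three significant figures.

VSWR ≈ 1.37

tan(βl) = 0.235
Z_in = Z_0·(Z_L + jZ_0·tanβl)/(Z_0 + jZ_L·tanβl) = 81.8 − j23.5 Ω
Γ_s = (Z_in − Z_s)/(Z_in + Z_s) = (6.76 − j23.5)/(157 − j23.5), |Γ_s| = 0.154
VSWR = (1 + |Γ_s|)/(1 − |Γ_s|)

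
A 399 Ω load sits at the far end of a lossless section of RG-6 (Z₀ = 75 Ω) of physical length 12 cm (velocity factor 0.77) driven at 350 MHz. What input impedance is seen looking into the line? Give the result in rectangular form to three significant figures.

Z_in ≈ 16.9 − j32.8 Ω

λ = v/f = 0.77·c / 350 MHz = 0.66 m
βl = 2π·l/λ = 2π × 0.182 = 65.5°
tan(βl) = tan(65.5°) = 2.19
Z_in = Z_0·(Z_L + jZ_0·tanβl)/(Z_0 + jZ_L·tanβl)
     = 75·(399 + j164)/(75 + j874)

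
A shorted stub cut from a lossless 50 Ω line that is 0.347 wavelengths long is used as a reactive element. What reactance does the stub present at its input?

X_in ≈ -71.6 Ω (capacitive)

βl = 2π × 0.347 = 125°
tan(βl) = -1.43
For a shorted stub, Z_in = jZ_0·tan(βl)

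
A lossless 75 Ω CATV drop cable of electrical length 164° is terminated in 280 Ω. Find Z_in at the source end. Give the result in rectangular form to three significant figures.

tan(βl) = tan(164°) = -0.287
Z_in = Z_0·(Z_L + jZ_0·tanβl)/(Z_0 + jZ_L·tanβl)
     = 75·(280 − j21.5)/(75 − j80.3)

Z_in ≈ 141 + j130 Ω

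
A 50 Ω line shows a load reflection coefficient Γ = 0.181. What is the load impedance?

Z_L = Z_0·(1 + Γ)/(1 − Γ) = 50·(1.18)/(0.819)

Z_L ≈ 72.1 Ω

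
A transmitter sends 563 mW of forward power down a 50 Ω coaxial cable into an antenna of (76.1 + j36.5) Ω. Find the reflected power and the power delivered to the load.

P_reflected ≈ 65.8 mW; P_delivered ≈ 497 mW

|Γ| = |(26.1 + j36.5)/(126.1 + j36.5)| = 0.342
|Γ|² = 0.117
P_refl = |Γ|²·P_inc = 65.8 mW, P_del = (1 − |Γ|²)·P_inc = 497 mW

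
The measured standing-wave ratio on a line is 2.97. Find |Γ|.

|Γ| = (S − 1)/(S + 1) = (2.97 − 1)/(2.97 + 1) = 1.97/3.97

|Γ| ≈ 0.496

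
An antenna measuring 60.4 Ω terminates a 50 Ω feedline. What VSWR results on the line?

For a purely resistive load, VSWR = R_L/Z_0 or Z_0/R_L (whichever > 1) = 60.4/50

VSWR ≈ 1.21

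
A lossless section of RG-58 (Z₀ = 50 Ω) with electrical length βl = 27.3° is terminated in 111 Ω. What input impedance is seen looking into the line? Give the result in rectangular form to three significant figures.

tan(βl) = tan(27.3°) = 0.516
Z_in = Z_0·(Z_L + jZ_0·tanβl)/(Z_0 + jZ_L·tanβl)
     = 50·(111 + j25.8)/(50 + j57.3)

Z_in ≈ 60.8 − j43.8 Ω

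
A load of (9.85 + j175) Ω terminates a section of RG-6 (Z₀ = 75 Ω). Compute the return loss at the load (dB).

Γ = (-65.15 + j175)/(84.85 + j175), |Γ| = 0.96
RL = −20·log₁₀|Γ| = −20·log₁₀(0.96)

RL ≈ 0.353 dB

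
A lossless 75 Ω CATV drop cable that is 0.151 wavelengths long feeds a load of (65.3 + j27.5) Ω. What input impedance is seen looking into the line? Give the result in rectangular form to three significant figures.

Z_in ≈ 112 − j8.61 Ω

βl = 2π × 0.151 = 54.4°
tan(βl) = tan(54.4°) = 1.39
Z_in = Z_0·(Z_L + jZ_0·tanβl)/(Z_0 + jZ_L·tanβl)
     = 75·(65.3 + j132)/(36.6 + j91.1)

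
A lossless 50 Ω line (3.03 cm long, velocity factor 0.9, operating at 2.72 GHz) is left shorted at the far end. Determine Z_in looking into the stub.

Z_in ≈ −j138 Ω

λ = v/f = 0.9·c / 2.72 GHz = 0.0993 m
βl = 2π·l/λ = 2π × 0.305 = 110°
tan(βl) = -2.76
For a shorted stub, Z_in = jZ_0·tan(βl)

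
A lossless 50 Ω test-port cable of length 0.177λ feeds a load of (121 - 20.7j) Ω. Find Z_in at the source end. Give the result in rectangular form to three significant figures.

βl = 2π × 0.177 = 63.7°
tan(βl) = tan(63.7°) = 2.03
Z_in = Z_0·(Z_L + jZ_0·tanβl)/(Z_0 + jZ_L·tanβl)
     = 50·(121 + j80.6)/(91.9 + j245)

Z_in ≈ 22.5 − j16.2 Ω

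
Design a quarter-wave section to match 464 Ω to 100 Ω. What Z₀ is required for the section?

Z_qwt ≈ 215 Ω

Z_qwt = √(Z_0·R_L) = √(100 × 464) = √46400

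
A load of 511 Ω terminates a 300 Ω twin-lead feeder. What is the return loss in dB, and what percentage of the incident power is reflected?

Γ = (511 − 300)/(511 + 300) = 0.26
RL = −20·log₁₀(0.26) = 11.7 dB
P_refl/P_inc = |Γ|² = 0.0677

RL ≈ 11.7 dB; 6.77% of incident power reflected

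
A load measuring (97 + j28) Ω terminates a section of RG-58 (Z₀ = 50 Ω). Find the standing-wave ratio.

VSWR ≈ 2.15

Γ = (Z_L − Z_0)/(Z_L + Z_0) = (47 + j28)/(147 + j28)
|Γ| = 54.7/150 = 0.366
VSWR = (1 + |Γ|)/(1 − |Γ|) = 1.37/0.634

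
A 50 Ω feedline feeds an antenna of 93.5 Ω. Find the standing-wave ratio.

For a purely resistive load, VSWR = R_L/Z_0 or Z_0/R_L (whichever > 1) = 93.5/50

VSWR ≈ 1.87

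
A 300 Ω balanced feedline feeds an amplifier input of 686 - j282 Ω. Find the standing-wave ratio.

VSWR ≈ 2.75

Γ = (Z_L − Z_0)/(Z_L + Z_0) = (386 − j282)/(986 − j282)
|Γ| = 478/1030 = 0.466
VSWR = (1 + |Γ|)/(1 − |Γ|) = 1.47/0.534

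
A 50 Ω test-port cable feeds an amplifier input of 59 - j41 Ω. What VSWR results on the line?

Γ = (Z_L − Z_0)/(Z_L + Z_0) = (9 − j41)/(109 − j41)
|Γ| = 42/116 = 0.36
VSWR = (1 + |Γ|)/(1 − |Γ|) = 1.36/0.64

VSWR ≈ 2.13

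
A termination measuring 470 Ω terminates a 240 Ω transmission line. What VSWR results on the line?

For a purely resistive load, VSWR = R_L/Z_0 or Z_0/R_L (whichever > 1) = 470/240

VSWR ≈ 1.96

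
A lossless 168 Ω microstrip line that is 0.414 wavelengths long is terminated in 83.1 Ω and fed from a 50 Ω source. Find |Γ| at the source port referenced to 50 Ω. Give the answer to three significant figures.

|Γ| ≈ 0.522

βl = 2π × 0.414 = 149°
tan(βl) = -0.6
Z_in = Z_0·(Z_L + jZ_0·tanβl)/(Z_0 + jZ_L·tanβl) = 104 − j70 Ω
Γ_s = (Z_in − Z_s)/(Z_in + Z_s) = (53.9 − j70)/(154 − j70), |Γ_s| = 0.522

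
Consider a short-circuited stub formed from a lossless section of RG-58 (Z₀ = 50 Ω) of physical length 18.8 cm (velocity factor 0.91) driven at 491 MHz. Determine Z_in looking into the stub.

Z_in ≈ −j80.9 Ω

λ = v/f = 0.91·c / 491 MHz = 0.556 m
βl = 2π·l/λ = 2π × 0.338 = 122°
tan(βl) = -1.62
For a short-circuited stub, Z_in = jZ_0·tan(βl)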